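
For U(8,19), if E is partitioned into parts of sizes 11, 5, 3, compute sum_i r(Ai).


r(Ai) = min(|Ai|, 8) for each part.
Sum = min(11,8) + min(5,8) + min(3,8)
    = 8 + 5 + 3
    = 16.

16


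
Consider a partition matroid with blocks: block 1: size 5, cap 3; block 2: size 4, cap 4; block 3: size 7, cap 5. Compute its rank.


Rank of a partition matroid = sum of min(|Si|, ci) for each block.
= min(5,3) + min(4,4) + min(7,5)
= 3 + 4 + 5
= 12.

12


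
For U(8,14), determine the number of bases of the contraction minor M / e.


Contracting e from U(8,14) gives U(7,13).
Bases of U(7,13) = C(13,7) = 1716.

1716


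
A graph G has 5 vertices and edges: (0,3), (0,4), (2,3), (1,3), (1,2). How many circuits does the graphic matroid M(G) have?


A circuit in a graphic matroid = edge set of a simple cycle.
G has 5 vertices and 5 edges.
Enumerating all minimal edge subsets forming cycles...
Total circuits found: 1.

1


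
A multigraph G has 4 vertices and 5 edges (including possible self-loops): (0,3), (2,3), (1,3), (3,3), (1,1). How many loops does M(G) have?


In a graphic matroid, a loop is a self-loop edge (u,u) with rank 0.
Examining all 5 edges for self-loops...
Self-loops found: (3,3), (1,1)
Number of loops = 2.

2


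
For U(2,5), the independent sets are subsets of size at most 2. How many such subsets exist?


Independent sets of U(2,5) are all subsets of size <= 2.
Count = (5 choose 0) + (5 choose 1) + (5 choose 2)
     = 1 + 5 + 10
     = 16.

16


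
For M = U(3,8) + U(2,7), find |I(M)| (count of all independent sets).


For a direct sum, |I(M1+M2)| = |I(M1)| * |I(M2)|.
|I(U(3,8))| = sum C(8,k) for k=0..3 = 93.
|I(U(2,7))| = sum C(7,k) for k=0..2 = 29.
Total = 93 * 29 = 2697.

2697


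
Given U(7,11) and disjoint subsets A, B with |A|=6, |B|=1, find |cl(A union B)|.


|A union B| = 6 + 1 = 7 (disjoint).
In U(7,11), cl(S) = S if |S| < 7, else cl(S) = E.
Since 7 >= 7, cl(A union B) = E.
|cl(A union B)| = 11.

11


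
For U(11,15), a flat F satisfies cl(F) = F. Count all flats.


Flats of U(11,15): every subset of size < 11 is a flat, plus E itself.
Count = C(15,0) + C(15,1) + C(15,2) + C(15,3) + C(15,4) + C(15,5) + C(15,6) + C(15,7) + C(15,8) + C(15,9) + C(15,10) + 1
     = 1 + 15 + 105 + 455 + 1365 + 3003 + 5005 + 6435 + 6435 + 5005 + 3003 + 1
     = 30828.

30828


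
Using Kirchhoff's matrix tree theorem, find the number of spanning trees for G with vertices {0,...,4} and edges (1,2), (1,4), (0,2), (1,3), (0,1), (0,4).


By Kirchhoff's matrix tree theorem, the number of spanning trees equals
the determinant of any cofactor of the Laplacian matrix L.
G has 5 vertices and 6 edges.
Computing the (4 x 4) cofactor determinant gives 8.

8


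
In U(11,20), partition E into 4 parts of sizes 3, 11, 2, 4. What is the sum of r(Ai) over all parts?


r(Ai) = min(|Ai|, 11) for each part.
Sum = min(3,11) + min(11,11) + min(2,11) + min(4,11)
    = 3 + 11 + 2 + 4
    = 20.

20


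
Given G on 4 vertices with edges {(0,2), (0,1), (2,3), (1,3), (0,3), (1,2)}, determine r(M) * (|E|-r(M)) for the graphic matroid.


r(M) = |V| - c = 4 - 1 = 3.
nullity = |E| - r(M) = 6 - 3 = 3.
Product = 3 * 3 = 9.

9


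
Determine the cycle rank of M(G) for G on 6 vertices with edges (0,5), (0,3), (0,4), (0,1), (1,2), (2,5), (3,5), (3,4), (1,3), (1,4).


Cycle rank (nullity) = |E| - r(M) = |E| - (|V| - c).
|E| = 10, |V| = 6, c = 1.
Nullity = 10 - (6 - 1) = 10 - 5 = 5.

5


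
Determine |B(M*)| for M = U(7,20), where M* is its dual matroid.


The dual of U(r,n) is U(n-r, n) = U(13,20).
Bases of U(13,20) are all (13)-element subsets.
|B(M*)| = C(20,13) = 20! / (13! * 7!) = 77520.

77520


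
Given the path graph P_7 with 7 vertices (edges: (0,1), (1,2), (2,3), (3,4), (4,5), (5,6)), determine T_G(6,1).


A path on 7 vertices is a tree with 6 edges.
T(x,y) = x^(6) for any tree.
T(6,1) = 6^6 = 46656.

46656


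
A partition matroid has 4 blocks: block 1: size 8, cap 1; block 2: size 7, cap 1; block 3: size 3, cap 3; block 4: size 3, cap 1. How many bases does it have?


A basis picks exactly ci elements from block i.
Number of bases = product of C(|Si|, ci).
= C(8,1) * C(7,1) * C(3,3) * C(3,1)
= 8 * 7 * 1 * 3
= 168.

168


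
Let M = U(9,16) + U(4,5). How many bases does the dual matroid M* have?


(M1+M2)* = M1* + M2*.
M1* = U(7,16), bases: C(16,7) = 11440.
M2* = U(1,5), bases: C(5,1) = 5.
|B(M*)| = 11440 * 5 = 57200.

57200


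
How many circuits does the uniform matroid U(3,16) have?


In U(3,16), circuits are the (4)-element subsets.
Any set of 4 elements is dependent, and removing any one element gives
an independent set of size 3, so it is a minimal dependent set.
Number of circuits = C(16,4) = (16 * 15 * 14 * 13) / (1 * 2 * 3 * 4) = 1820.

1820


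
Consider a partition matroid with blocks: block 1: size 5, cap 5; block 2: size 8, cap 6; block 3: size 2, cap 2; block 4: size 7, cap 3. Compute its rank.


Rank of a partition matroid = sum of min(|Si|, ci) for each block.
= min(5,5) + min(8,6) + min(2,2) + min(7,3)
= 5 + 6 + 2 + 3
= 16.

16


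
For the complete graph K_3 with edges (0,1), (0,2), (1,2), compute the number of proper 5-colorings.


P(K_3, k) = k(k-1)(k-2)...(k-2).
P(5) = (5) * (4) * (3) = 60.

60


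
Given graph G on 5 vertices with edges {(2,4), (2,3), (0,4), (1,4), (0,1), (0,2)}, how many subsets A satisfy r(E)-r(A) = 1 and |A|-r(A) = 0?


R(x,y) = sum over A in 2^E of x^(r(E)-r(A)) * y^(|A|-r(A)).
G has 5 vertices, 6 edges. r(E) = 4.
Enumerate all 2^6 = 64 subsets.
Count subsets with r(E)-r(A)=1 and |A|-r(A)=0: 18.

18


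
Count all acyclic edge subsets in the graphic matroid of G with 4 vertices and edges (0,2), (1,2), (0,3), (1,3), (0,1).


An independent set in a graphic matroid is an acyclic edge subset.
G has 4 vertices and 5 edges.
Enumerate all 2^5 = 32 subsets, checking for acyclicity.
Total independent sets = 24.

24


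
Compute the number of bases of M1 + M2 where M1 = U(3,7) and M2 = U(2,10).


Bases of a direct sum M1 + M2: |B| = |B(M1)| * |B(M2)|.
|B(U(3,7))| = C(7,3) = 35.
|B(U(2,10))| = C(10,2) = 45.
Total bases = 35 * 45 = 1575.

1575


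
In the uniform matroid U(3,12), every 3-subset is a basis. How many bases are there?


Bases of U(3,12) are all 3-element subsets of the 12-element ground set.
Number of bases = C(12,3).
C(12,3) = (12 * 11 * 10) / (1 * 2 * 3) = 220.

220


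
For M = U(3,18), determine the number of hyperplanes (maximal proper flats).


Hyperplanes of U(3,18) are flats of rank 2.
In a uniform matroid, these are exactly the (2)-element subsets.
Count = C(18,2) = (18 * 17) / (1 * 2) = 153.

153


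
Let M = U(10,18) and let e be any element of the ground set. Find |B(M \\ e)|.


Deleting e from U(10,18) gives U(10,17) since n > r.
Bases of U(10,17) = (17 choose 10) = 19448.

19448


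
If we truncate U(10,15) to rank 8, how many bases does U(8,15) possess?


Truncating U(10,15) to rank 8 gives U(8,15).
Bases of U(8,15) are all 8-element subsets of 15 elements.
Number of bases = (15 choose 8) = 6435.

6435


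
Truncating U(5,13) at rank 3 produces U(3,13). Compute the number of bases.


Truncating U(5,13) to rank 3 gives U(3,13).
Bases of U(3,13) are all 3-element subsets of 13 elements.
Number of bases = C(13,3) = (13 * 12 * 11) / (1 * 2 * 3) = 286.

286


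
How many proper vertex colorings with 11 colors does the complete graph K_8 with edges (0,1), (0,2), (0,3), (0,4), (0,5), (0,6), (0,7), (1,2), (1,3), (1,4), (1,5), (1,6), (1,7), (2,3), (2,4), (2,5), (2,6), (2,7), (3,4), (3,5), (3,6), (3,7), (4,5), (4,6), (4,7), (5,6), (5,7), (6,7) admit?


P(K_8, k) = k(k-1)(k-2)...(k-7).
P(11) = (11) * (10) * (9) * (8) * (7) * (6) * (5) * (4) = 6652800.

6652800


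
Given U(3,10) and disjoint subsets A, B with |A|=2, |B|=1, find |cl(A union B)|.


|A union B| = 2 + 1 = 3 (disjoint).
In U(3,10), cl(S) = S if |S| < 3, else cl(S) = E.
Since 3 >= 3, cl(A union B) = E.
|cl(A union B)| = 10.

10


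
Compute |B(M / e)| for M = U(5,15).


Contracting e from U(5,15) gives U(4,14).
Bases of U(4,14) = C(14,4) = (14 * 13 * 12 * 11) / (1 * 2 * 3 * 4) = 1001.

1001


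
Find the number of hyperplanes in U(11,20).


Hyperplanes of U(11,20) are flats of rank 10.
In a uniform matroid, these are exactly the (10)-element subsets.
Count = C(20,10) = 20! / (10! * 10!) = 184756.

184756


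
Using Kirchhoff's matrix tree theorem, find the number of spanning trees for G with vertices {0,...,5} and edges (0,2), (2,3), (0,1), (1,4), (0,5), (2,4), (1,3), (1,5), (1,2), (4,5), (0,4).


By Kirchhoff's matrix tree theorem, the number of spanning trees equals
the determinant of any cofactor of the Laplacian matrix L.
G has 6 vertices and 11 edges.
Computing the (5 x 5) cofactor determinant gives 185.

185


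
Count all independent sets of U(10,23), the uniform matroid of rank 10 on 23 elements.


Independent sets of U(10,23) are all subsets of size <= 10.
Count = C(23,0) + C(23,1) + C(23,2) + C(23,3) + C(23,4) + C(23,5) + C(23,6) + C(23,7) + C(23,8) + C(23,9) + C(23,10)
     = 1 + 23 + 253 + 1771 + 8855 + 33649 + 100947 + 245157 + 490314 + 817190 + 1144066
     = 2842226.

2842226


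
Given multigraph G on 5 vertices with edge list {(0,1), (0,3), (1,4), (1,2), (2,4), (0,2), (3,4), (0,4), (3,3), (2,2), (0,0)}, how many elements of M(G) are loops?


In a graphic matroid, a loop is a self-loop edge (u,u) with rank 0.
Examining all 11 edges for self-loops...
Self-loops found: (3,3), (2,2), (0,0)
Number of loops = 3.

3


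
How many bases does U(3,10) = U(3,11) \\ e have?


Deleting e from U(3,11) gives U(3,10) since n > r.
Bases of U(3,10) = C(10,3) = (10 * 9 * 8) / (1 * 2 * 3) = 120.

120


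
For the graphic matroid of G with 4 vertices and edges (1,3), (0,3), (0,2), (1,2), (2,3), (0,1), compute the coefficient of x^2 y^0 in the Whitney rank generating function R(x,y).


R(x,y) = sum over A in 2^E of x^(r(E)-r(A)) * y^(|A|-r(A)).
G has 4 vertices, 6 edges. r(E) = 3.
Enumerate all 2^6 = 64 subsets.
Count subsets with r(E)-r(A)=2 and |A|-r(A)=0: 6.

6


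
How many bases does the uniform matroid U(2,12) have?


Bases of U(2,12) are all 2-element subsets of the 12-element ground set.
Number of bases = C(12,2).
(12 choose 2) = 66.

66


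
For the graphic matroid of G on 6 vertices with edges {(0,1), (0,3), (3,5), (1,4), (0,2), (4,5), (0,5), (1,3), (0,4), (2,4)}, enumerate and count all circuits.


A circuit in a graphic matroid = edge set of a simple cycle.
G has 6 vertices and 10 edges.
Enumerating all minimal edge subsets forming cycles...
Total circuits found: 20.

20


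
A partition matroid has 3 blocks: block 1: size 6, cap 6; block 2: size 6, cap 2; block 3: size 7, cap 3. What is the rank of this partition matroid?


Rank of a partition matroid = sum of min(|Si|, ci) for each block.
= min(6,6) + min(6,2) + min(7,3)
= 6 + 2 + 3
= 11.

11


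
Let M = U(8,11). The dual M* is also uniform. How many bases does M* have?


The dual of U(r,n) is U(n-r, n) = U(3,11).
Bases of U(3,11) are all (3)-element subsets.
|B(M*)| = C(11,3) = (11 * 10 * 9) / (1 * 2 * 3) = 165.

165


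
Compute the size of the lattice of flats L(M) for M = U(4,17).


Flats of U(4,17): every subset of size < 4 is a flat, plus E itself.
Count = C(17,0) + C(17,1) + C(17,2) + C(17,3) + 1
     = 1 + 17 + 136 + 680 + 1
     = 835.

835


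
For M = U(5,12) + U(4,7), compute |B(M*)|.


(M1+M2)* = M1* + M2*.
M1* = U(7,12), bases: C(12,7) = 792.
M2* = U(3,7), bases: C(7,3) = 35.
|B(M*)| = 792 * 35 = 27720.

27720


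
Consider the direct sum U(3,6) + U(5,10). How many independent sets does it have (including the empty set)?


For a direct sum, |I(M1+M2)| = |I(M1)| * |I(M2)|.
|I(U(3,6))| = sum C(6,k) for k=0..3 = 42.
|I(U(5,10))| = sum C(10,k) for k=0..5 = 638.
Total = 42 * 638 = 26796.

26796


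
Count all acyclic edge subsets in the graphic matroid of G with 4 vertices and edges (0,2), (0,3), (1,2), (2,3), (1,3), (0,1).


An independent set in a graphic matroid is an acyclic edge subset.
G has 4 vertices and 6 edges.
Enumerate all 2^6 = 64 subsets, checking for acyclicity.
Total independent sets = 38.

38


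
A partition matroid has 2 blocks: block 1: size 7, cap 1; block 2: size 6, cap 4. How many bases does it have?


A basis picks exactly ci elements from block i.
Number of bases = product of C(|Si|, ci).
= C(7,1) * C(6,4)
= 7 * 15
= 105.

105


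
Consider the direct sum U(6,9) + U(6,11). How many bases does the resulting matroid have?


Bases of a direct sum M1 + M2: |B| = |B(M1)| * |B(M2)|.
|B(U(6,9))| = C(9,6) = 84.
|B(U(6,11))| = C(11,6) = 462.
Total bases = 84 * 462 = 38808.

38808


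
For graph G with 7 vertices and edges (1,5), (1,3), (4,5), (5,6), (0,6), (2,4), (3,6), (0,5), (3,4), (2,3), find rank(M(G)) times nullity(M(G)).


r(M) = |V| - c = 7 - 1 = 6.
nullity = |E| - r(M) = 10 - 6 = 4.
Product = 6 * 4 = 24.

24


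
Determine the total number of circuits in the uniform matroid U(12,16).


In U(12,16), circuits are the (13)-element subsets.
Any set of 13 elements is dependent, and removing any one element gives
an independent set of size 12, so it is a minimal dependent set.
Number of circuits = C(16,13) = 560.

560


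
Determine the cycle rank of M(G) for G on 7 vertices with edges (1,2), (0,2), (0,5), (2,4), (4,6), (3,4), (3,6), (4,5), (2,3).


Cycle rank (nullity) = |E| - r(M) = |E| - (|V| - c).
|E| = 9, |V| = 7, c = 1.
Nullity = 9 - (7 - 1) = 9 - 6 = 3.

3


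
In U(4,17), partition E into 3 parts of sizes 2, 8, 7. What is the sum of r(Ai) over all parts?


r(Ai) = min(|Ai|, 4) for each part.
Sum = min(2,4) + min(8,4) + min(7,4)
    = 2 + 4 + 4
    = 10.

10


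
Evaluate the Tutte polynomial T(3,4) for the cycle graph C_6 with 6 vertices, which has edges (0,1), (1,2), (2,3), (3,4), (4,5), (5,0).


T(C_6; x,y) = x + x^2 + ... + x^(5) + y.
T(3,4) = 3^1 + 3^2 + 3^3 + 3^4 + 3^5 + 4
= 3 + 9 + 27 + 81 + 243 + 4
= 367.

367


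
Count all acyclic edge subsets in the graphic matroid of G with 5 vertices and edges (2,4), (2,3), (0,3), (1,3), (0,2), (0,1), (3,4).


An independent set in a graphic matroid is an acyclic edge subset.
G has 5 vertices and 7 edges.
Enumerate all 2^7 = 128 subsets, checking for acyclicity.
Total independent sets = 82.

82


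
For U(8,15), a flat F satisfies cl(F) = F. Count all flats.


Flats of U(8,15): every subset of size < 8 is a flat, plus E itself.
Count = (15 choose 0) + (15 choose 1) + (15 choose 2) + (15 choose 3) + (15 choose 4) + (15 choose 5) + (15 choose 6) + (15 choose 7) + 1
     = 1 + 15 + 105 + 455 + 1365 + 3003 + 5005 + 6435 + 1
     = 16385.

16385


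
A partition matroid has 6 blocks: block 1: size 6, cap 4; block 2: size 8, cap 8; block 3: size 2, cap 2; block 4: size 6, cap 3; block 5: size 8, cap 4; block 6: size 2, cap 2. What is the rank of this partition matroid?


Rank of a partition matroid = sum of min(|Si|, ci) for each block.
= min(6,4) + min(8,8) + min(2,2) + min(6,3) + min(8,4) + min(2,2)
= 4 + 8 + 2 + 3 + 4 + 2
= 23.

23


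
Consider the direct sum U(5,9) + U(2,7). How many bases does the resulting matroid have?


Bases of a direct sum M1 + M2: |B| = |B(M1)| * |B(M2)|.
|B(U(5,9))| = C(9,5) = 126.
|B(U(2,7))| = C(7,2) = 21.
Total bases = 126 * 21 = 2646.

2646


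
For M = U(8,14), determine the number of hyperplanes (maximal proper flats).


Hyperplanes of U(8,14) are flats of rank 7.
In a uniform matroid, these are exactly the (7)-element subsets.
Count = (14 choose 7) = 3432.

3432


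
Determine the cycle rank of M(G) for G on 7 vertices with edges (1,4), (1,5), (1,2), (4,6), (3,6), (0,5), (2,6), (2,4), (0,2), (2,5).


Cycle rank (nullity) = |E| - r(M) = |E| - (|V| - c).
|E| = 10, |V| = 7, c = 1.
Nullity = 10 - (7 - 1) = 10 - 6 = 4.

4


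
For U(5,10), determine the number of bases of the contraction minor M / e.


Contracting e from U(5,10) gives U(4,9).
Bases of U(4,9) = (9 choose 4) = 126.

126


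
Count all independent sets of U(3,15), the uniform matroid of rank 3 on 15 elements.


Independent sets of U(3,15) are all subsets of size <= 3.
Count = C(15,0) + C(15,1) + C(15,2) + C(15,3)
     = 1 + 15 + 105 + 455
     = 576.

576


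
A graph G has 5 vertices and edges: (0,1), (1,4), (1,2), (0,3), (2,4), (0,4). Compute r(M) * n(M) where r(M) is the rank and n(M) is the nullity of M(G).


r(M) = |V| - c = 5 - 1 = 4.
nullity = |E| - r(M) = 6 - 4 = 2.
Product = 4 * 2 = 8.

8


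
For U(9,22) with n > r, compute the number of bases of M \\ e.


Deleting e from U(9,22) gives U(9,21) since n > r.
Bases of U(9,21) = (21 choose 9) = 293930.

293930


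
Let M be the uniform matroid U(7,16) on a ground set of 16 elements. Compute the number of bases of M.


Bases of U(7,16) are all 7-element subsets of the 16-element ground set.
Number of bases = C(16,7).
C(16,7) = 16! / (7! * 9!) = 11440.

11440


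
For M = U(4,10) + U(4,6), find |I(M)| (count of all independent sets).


For a direct sum, |I(M1+M2)| = |I(M1)| * |I(M2)|.
|I(U(4,10))| = sum C(10,k) for k=0..4 = 386.
|I(U(4,6))| = sum C(6,k) for k=0..4 = 57.
Total = 386 * 57 = 22002.

22002


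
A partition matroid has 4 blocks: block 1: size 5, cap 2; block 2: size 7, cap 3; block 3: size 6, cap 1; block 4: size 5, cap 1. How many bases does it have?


A basis picks exactly ci elements from block i.
Number of bases = product of C(|Si|, ci).
= C(5,2) * C(7,3) * C(6,1) * C(5,1)
= 10 * 35 * 6 * 5
= 10500.

10500


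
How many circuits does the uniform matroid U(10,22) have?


In U(10,22), circuits are the (11)-element subsets.
Any set of 11 elements is dependent, and removing any one element gives
an independent set of size 10, so it is a minimal dependent set.
Number of circuits = (22 choose 11) = 705432.

705432


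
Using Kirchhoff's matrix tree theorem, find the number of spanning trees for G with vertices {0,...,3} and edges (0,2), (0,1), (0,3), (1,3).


By Kirchhoff's matrix tree theorem, the number of spanning trees equals
the determinant of any cofactor of the Laplacian matrix L.
G has 4 vertices and 4 edges.
Computing the (3 x 3) cofactor determinant gives 3.

3


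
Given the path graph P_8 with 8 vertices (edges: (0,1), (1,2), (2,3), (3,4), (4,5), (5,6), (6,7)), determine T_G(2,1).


A path on 8 vertices is a tree with 7 edges.
T(x,y) = x^(7) for any tree.
T(2,1) = 2^7 = 128.

128


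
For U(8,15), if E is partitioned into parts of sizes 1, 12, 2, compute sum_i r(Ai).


r(Ai) = min(|Ai|, 8) for each part.
Sum = min(1,8) + min(12,8) + min(2,8)
    = 1 + 8 + 2
    = 11.

11


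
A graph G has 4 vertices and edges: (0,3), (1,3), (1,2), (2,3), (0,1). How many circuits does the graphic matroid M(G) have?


A circuit in a graphic matroid = edge set of a simple cycle.
G has 4 vertices and 5 edges.
Enumerating all minimal edge subsets forming cycles...
Total circuits found: 3.

3


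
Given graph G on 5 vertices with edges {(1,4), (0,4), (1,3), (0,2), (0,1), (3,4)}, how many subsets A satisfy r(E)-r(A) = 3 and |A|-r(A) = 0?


R(x,y) = sum over A in 2^E of x^(r(E)-r(A)) * y^(|A|-r(A)).
G has 5 vertices, 6 edges. r(E) = 4.
Enumerate all 2^6 = 64 subsets.
Count subsets with r(E)-r(A)=3 and |A|-r(A)=0: 6.

6


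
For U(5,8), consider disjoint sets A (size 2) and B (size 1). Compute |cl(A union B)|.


|A union B| = 2 + 1 = 3 (disjoint).
In U(5,8), cl(S) = S if |S| < 5, else cl(S) = E.
Since 3 < 5, cl(A union B) = A union B.
|cl(A union B)| = 3.

3


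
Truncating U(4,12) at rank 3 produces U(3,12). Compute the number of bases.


Truncating U(4,12) to rank 3 gives U(3,12).
Bases of U(3,12) are all 3-element subsets of 12 elements.
Number of bases = C(12,3) = 12! / (3! * 9!) = 220.

220


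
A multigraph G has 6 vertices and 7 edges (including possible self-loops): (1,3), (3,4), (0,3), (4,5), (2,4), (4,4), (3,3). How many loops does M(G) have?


In a graphic matroid, a loop is a self-loop edge (u,u) with rank 0.
Examining all 7 edges for self-loops...
Self-loops found: (4,4), (3,3)
Number of loops = 2.

2


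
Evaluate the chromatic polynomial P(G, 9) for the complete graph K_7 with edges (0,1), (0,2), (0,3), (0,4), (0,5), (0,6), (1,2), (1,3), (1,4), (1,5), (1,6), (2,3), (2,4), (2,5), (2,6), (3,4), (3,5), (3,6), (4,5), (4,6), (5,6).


P(K_7, k) = k(k-1)(k-2)...(k-6).
P(9) = (9) * (8) * (7) * (6) * (5) * (4) * (3) = 181440.

181440


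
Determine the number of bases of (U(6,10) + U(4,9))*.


(M1+M2)* = M1* + M2*.
M1* = U(4,10), bases: C(10,4) = 210.
M2* = U(5,9), bases: C(9,5) = 126.
|B(M*)| = 210 * 126 = 26460.

26460


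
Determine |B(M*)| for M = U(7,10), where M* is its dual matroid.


The dual of U(r,n) is U(n-r, n) = U(3,10).
Bases of U(3,10) are all (3)-element subsets.
|B(M*)| = (10 choose 3) = 120.

120


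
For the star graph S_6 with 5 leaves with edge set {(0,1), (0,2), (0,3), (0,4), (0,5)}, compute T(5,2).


A star on 6 vertices is a tree with 5 edges.
T(x,y) = x^(5) for any tree.
T(5,2) = 5^5 = 3125.

3125


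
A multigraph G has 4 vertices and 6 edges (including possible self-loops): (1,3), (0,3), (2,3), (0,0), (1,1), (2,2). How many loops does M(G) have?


In a graphic matroid, a loop is a self-loop edge (u,u) with rank 0.
Examining all 6 edges for self-loops...
Self-loops found: (0,0), (1,1), (2,2)
Number of loops = 3.

3


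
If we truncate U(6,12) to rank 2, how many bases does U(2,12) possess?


Truncating U(6,12) to rank 2 gives U(2,12).
Bases of U(2,12) are all 2-element subsets of 12 elements.
Number of bases = C(12,2) = (12 * 11) / (1 * 2) = 66.

66


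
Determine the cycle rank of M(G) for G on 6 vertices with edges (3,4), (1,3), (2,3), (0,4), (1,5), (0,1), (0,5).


Cycle rank (nullity) = |E| - r(M) = |E| - (|V| - c).
|E| = 7, |V| = 6, c = 1.
Nullity = 7 - (6 - 1) = 7 - 5 = 2.

2


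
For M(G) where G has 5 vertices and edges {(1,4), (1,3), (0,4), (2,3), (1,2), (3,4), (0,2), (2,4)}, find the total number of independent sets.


An independent set in a graphic matroid is an acyclic edge subset.
G has 5 vertices and 8 edges.
Enumerate all 2^8 = 256 subsets, checking for acyclicity.
Total independent sets = 128.

128


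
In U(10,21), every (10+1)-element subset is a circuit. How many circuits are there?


In U(10,21), circuits are the (11)-element subsets.
Any set of 11 elements is dependent, and removing any one element gives
an independent set of size 10, so it is a minimal dependent set.
Number of circuits = C(21,11) = 352716.

352716


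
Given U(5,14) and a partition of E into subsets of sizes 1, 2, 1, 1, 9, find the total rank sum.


r(Ai) = min(|Ai|, 5) for each part.
Sum = min(1,5) + min(2,5) + min(1,5) + min(1,5) + min(9,5)
    = 1 + 2 + 1 + 1 + 5
    = 10.

10


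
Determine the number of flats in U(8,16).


Flats of U(8,16): every subset of size < 8 is a flat, plus E itself.
Count = C(16,0) + C(16,1) + C(16,2) + C(16,3) + C(16,4) + C(16,5) + C(16,6) + C(16,7) + 1
     = 1 + 16 + 120 + 560 + 1820 + 4368 + 8008 + 11440 + 1
     = 26334.

26334


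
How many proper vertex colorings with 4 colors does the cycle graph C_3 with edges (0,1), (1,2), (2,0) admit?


P(C_3, k) = (k-1)^3 + (-1)^3*(k-1).
P(4) = (3)^3 - 3
= 27 - 3 = 24.

24


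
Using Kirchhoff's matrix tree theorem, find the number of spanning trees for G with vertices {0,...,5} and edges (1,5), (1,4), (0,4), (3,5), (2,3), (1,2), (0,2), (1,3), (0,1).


By Kirchhoff's matrix tree theorem, the number of spanning trees equals
the determinant of any cofactor of the Laplacian matrix L.
G has 6 vertices and 9 edges.
Computing the (5 x 5) cofactor determinant gives 55.

55


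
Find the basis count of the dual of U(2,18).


The dual of U(r,n) is U(n-r, n) = U(16,18).
Bases of U(16,18) are all (16)-element subsets.
|B(M*)| = C(18,16) = 18! / (16! * 2!) = 153.

153


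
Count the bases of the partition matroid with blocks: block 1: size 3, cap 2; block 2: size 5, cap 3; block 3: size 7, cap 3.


A basis picks exactly ci elements from block i.
Number of bases = product of C(|Si|, ci).
= C(3,2) * C(5,3) * C(7,3)
= 3 * 10 * 35
= 1050.

1050


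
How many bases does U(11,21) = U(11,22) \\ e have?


Deleting e from U(11,22) gives U(11,21) since n > r.
Bases of U(11,21) = C(21,11) = 21! / (11! * 10!) = 352716.

352716


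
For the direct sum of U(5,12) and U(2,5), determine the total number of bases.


Bases of a direct sum M1 + M2: |B| = |B(M1)| * |B(M2)|.
|B(U(5,12))| = C(12,5) = 792.
|B(U(2,5))| = C(5,2) = 10.
Total bases = 792 * 10 = 7920.

7920


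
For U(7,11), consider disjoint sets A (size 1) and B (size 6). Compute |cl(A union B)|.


|A union B| = 1 + 6 = 7 (disjoint).
In U(7,11), cl(S) = S if |S| < 7, else cl(S) = E.
Since 7 >= 7, cl(A union B) = E.
|cl(A union B)| = 11.

11


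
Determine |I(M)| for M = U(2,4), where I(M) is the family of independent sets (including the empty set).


Independent sets of U(2,4) are all subsets of size <= 2.
Count = (4 choose 0) + (4 choose 1) + (4 choose 2)
     = 1 + 4 + 6
     = 11.

11


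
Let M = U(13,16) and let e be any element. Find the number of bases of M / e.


Contracting e from U(13,16) gives U(12,15).
Bases of U(12,15) = C(15,12) = 455.

455


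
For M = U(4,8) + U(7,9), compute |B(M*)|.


(M1+M2)* = M1* + M2*.
M1* = U(4,8), bases: C(8,4) = 70.
M2* = U(2,9), bases: C(9,2) = 36.
|B(M*)| = 70 * 36 = 2520.

2520


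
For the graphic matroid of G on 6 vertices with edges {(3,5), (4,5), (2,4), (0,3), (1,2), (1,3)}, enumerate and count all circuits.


A circuit in a graphic matroid = edge set of a simple cycle.
G has 6 vertices and 6 edges.
Enumerating all minimal edge subsets forming cycles...
Total circuits found: 1.

1


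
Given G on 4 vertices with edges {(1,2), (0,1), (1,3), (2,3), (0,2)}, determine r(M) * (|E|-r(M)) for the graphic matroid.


r(M) = |V| - c = 4 - 1 = 3.
nullity = |E| - r(M) = 5 - 3 = 2.
Product = 3 * 2 = 6.

6


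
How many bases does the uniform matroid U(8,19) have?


Bases of U(8,19) are all 8-element subsets of the 19-element ground set.
Number of bases = C(19,8).
C(19,8) = 75582.

75582


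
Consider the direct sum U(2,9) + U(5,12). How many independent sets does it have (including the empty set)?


For a direct sum, |I(M1+M2)| = |I(M1)| * |I(M2)|.
|I(U(2,9))| = sum C(9,k) for k=0..2 = 46.
|I(U(5,12))| = sum C(12,k) for k=0..5 = 1586.
Total = 46 * 1586 = 72956.

72956


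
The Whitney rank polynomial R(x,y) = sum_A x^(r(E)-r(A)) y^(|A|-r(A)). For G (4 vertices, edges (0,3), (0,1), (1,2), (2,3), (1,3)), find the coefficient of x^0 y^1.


R(x,y) = sum over A in 2^E of x^(r(E)-r(A)) * y^(|A|-r(A)).
G has 4 vertices, 5 edges. r(E) = 3.
Enumerate all 2^5 = 32 subsets.
Count subsets with r(E)-r(A)=0 and |A|-r(A)=1: 5.

5


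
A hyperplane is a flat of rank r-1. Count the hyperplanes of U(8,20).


Hyperplanes of U(8,20) are flats of rank 7.
In a uniform matroid, these are exactly the (7)-element subsets.
Count = C(20,7) = 20! / (7! * 13!) = 77520.

77520


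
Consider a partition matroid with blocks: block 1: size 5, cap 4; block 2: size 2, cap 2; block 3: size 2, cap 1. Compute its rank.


Rank of a partition matroid = sum of min(|Si|, ci) for each block.
= min(5,4) + min(2,2) + min(2,1)
= 4 + 2 + 1
= 7.

7


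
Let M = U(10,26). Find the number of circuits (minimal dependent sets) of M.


In U(10,26), circuits are the (11)-element subsets.
Any set of 11 elements is dependent, and removing any one element gives
an independent set of size 10, so it is a minimal dependent set.
Number of circuits = C(26,11) = 7726160.

7726160


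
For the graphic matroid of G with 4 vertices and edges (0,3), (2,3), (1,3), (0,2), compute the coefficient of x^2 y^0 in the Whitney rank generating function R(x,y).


R(x,y) = sum over A in 2^E of x^(r(E)-r(A)) * y^(|A|-r(A)).
G has 4 vertices, 4 edges. r(E) = 3.
Enumerate all 2^4 = 16 subsets.
Count subsets with r(E)-r(A)=2 and |A|-r(A)=0: 4.

4


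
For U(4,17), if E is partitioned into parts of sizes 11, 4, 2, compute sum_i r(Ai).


r(Ai) = min(|Ai|, 4) for each part.
Sum = min(11,4) + min(4,4) + min(2,4)
    = 4 + 4 + 2
    = 10.

10


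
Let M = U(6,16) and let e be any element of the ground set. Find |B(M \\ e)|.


Deleting e from U(6,16) gives U(6,15) since n > r.
Bases of U(6,15) = (15 choose 6) = 5005.

5005


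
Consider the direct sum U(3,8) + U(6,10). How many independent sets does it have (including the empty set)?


For a direct sum, |I(M1+M2)| = |I(M1)| * |I(M2)|.
|I(U(3,8))| = sum C(8,k) for k=0..3 = 93.
|I(U(6,10))| = sum C(10,k) for k=0..6 = 848.
Total = 93 * 848 = 78864.

78864


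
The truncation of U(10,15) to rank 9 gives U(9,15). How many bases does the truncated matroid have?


Truncating U(10,15) to rank 9 gives U(9,15).
Bases of U(9,15) are all 9-element subsets of 15 elements.
Number of bases = C(15,9) = 5005.

5005


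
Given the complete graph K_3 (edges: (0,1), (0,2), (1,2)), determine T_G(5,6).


T(K_3; x,y) = x^2 + x + y.
T(5,6) = 25 + 5 + 6 = 36.

36


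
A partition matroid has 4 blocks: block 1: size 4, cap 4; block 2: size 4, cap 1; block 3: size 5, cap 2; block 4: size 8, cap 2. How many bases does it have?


A basis picks exactly ci elements from block i.
Number of bases = product of C(|Si|, ci).
= C(4,4) * C(4,1) * C(5,2) * C(8,2)
= 1 * 4 * 10 * 28
= 1120.

1120


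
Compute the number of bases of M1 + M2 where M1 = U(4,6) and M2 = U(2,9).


Bases of a direct sum M1 + M2: |B| = |B(M1)| * |B(M2)|.
|B(U(4,6))| = C(6,4) = 15.
|B(U(2,9))| = C(9,2) = 36.
Total bases = 15 * 36 = 540.

540


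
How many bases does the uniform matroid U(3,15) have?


Bases of U(3,15) are all 3-element subsets of the 15-element ground set.
Number of bases = C(15,3).
C(15,3) = 15! / (3! * 12!) = 455.

455


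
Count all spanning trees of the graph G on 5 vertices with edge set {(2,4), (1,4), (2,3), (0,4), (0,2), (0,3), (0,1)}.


By Kirchhoff's matrix tree theorem, the number of spanning trees equals
the determinant of any cofactor of the Laplacian matrix L.
G has 5 vertices and 7 edges.
Computing the (4 x 4) cofactor determinant gives 21.

21


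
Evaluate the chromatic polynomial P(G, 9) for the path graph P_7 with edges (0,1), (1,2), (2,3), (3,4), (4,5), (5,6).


P(P_7, k) = k * (k-1)^(6).
P(9) = 9 * 8^6 = 9 * 262144 = 2359296.

2359296


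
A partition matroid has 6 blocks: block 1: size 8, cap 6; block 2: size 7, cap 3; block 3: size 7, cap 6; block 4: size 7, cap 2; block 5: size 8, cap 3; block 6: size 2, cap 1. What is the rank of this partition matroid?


Rank of a partition matroid = sum of min(|Si|, ci) for each block.
= min(8,6) + min(7,3) + min(7,6) + min(7,2) + min(8,3) + min(2,1)
= 6 + 3 + 6 + 2 + 3 + 1
= 21.

21


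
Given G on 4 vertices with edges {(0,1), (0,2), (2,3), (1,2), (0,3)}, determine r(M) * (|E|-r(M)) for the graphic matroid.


r(M) = |V| - c = 4 - 1 = 3.
nullity = |E| - r(M) = 5 - 3 = 2.
Product = 3 * 2 = 6.

6


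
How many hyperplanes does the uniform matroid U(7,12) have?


Hyperplanes of U(7,12) are flats of rank 6.
In a uniform matroid, these are exactly the (6)-element subsets.
Count = C(12,6) = 924.

924


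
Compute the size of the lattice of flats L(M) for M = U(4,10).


Flats of U(4,10): every subset of size < 4 is a flat, plus E itself.
Count = C(10,0) + C(10,1) + C(10,2) + C(10,3) + 1
     = 1 + 10 + 45 + 120 + 1
     = 177.

177


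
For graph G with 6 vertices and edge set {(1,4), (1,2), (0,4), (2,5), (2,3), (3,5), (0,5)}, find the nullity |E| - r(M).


Cycle rank (nullity) = |E| - r(M) = |E| - (|V| - c).
|E| = 7, |V| = 6, c = 1.
Nullity = 7 - (6 - 1) = 7 - 5 = 2.

2


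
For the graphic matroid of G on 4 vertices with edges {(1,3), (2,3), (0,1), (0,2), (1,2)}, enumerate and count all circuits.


A circuit in a graphic matroid = edge set of a simple cycle.
G has 4 vertices and 5 edges.
Enumerating all minimal edge subsets forming cycles...
Total circuits found: 3.

3


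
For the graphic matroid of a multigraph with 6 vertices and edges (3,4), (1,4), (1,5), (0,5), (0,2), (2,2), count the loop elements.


In a graphic matroid, a loop is a self-loop edge (u,u) with rank 0.
Examining all 6 edges for self-loops...
Self-loops found: (2,2)
Number of loops = 1.

1


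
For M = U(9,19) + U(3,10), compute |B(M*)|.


(M1+M2)* = M1* + M2*.
M1* = U(10,19), bases: C(19,10) = 92378.
M2* = U(7,10), bases: C(10,7) = 120.
|B(M*)| = 92378 * 120 = 11085360.

11085360


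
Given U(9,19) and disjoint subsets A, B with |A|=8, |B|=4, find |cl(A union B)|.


|A union B| = 8 + 4 = 12 (disjoint).
In U(9,19), cl(S) = S if |S| < 9, else cl(S) = E.
Since 12 >= 9, cl(A union B) = E.
|cl(A union B)| = 19.

19


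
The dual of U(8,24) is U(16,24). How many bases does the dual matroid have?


The dual of U(r,n) is U(n-r, n) = U(16,24).
Bases of U(16,24) are all (16)-element subsets.
|B(M*)| = (24 choose 16) = 735471.

735471


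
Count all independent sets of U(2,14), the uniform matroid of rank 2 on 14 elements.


Independent sets of U(2,14) are all subsets of size <= 2.
Count = C(14,0) + C(14,1) + C(14,2)
     = 1 + 14 + 91
     = 106.

106


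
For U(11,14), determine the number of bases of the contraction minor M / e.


Contracting e from U(11,14) gives U(10,13).
Bases of U(10,13) = (13 choose 10) = 286.

286


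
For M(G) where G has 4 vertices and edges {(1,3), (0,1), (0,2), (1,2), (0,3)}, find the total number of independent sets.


An independent set in a graphic matroid is an acyclic edge subset.
G has 4 vertices and 5 edges.
Enumerate all 2^5 = 32 subsets, checking for acyclicity.
Total independent sets = 24.

24


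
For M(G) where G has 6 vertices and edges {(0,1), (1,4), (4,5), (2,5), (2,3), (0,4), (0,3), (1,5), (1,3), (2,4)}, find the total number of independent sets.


An independent set in a graphic matroid is an acyclic edge subset.
G has 6 vertices and 10 edges.
Enumerate all 2^10 = 1024 subsets, checking for acyclicity.
Total independent sets = 478.

478


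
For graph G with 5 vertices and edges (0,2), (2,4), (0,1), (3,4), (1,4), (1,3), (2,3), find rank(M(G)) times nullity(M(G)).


r(M) = |V| - c = 5 - 1 = 4.
nullity = |E| - r(M) = 7 - 4 = 3.
Product = 4 * 3 = 12.

12


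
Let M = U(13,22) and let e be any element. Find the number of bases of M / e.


Contracting e from U(13,22) gives U(12,21).
Bases of U(12,21) = (21 choose 12) = 293930.

293930


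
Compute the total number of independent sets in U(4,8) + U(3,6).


For a direct sum, |I(M1+M2)| = |I(M1)| * |I(M2)|.
|I(U(4,8))| = sum C(8,k) for k=0..4 = 163.
|I(U(3,6))| = sum C(6,k) for k=0..3 = 42.
Total = 163 * 42 = 6846.

6846


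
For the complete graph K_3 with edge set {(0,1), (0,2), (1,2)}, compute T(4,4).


T(K_3; x,y) = x^2 + x + y.
T(4,4) = 16 + 4 + 4 = 24.

24


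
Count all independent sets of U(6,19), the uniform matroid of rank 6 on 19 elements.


Independent sets of U(6,19) are all subsets of size <= 6.
Count = (19 choose 0) + (19 choose 1) + (19 choose 2) + (19 choose 3) + (19 choose 4) + (19 choose 5) + (19 choose 6)
     = 1 + 19 + 171 + 969 + 3876 + 11628 + 27132
     = 43796.

43796


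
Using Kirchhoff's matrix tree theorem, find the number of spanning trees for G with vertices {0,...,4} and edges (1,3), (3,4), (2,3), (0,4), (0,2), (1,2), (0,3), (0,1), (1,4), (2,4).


By Kirchhoff's matrix tree theorem, the number of spanning trees equals
the determinant of any cofactor of the Laplacian matrix L.
G has 5 vertices and 10 edges.
Computing the (4 x 4) cofactor determinant gives 125.

125


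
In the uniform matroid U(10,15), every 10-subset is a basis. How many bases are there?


Bases of U(10,15) are all 10-element subsets of the 15-element ground set.
Number of bases = C(15,10).
(15 choose 10) = 3003.

3003


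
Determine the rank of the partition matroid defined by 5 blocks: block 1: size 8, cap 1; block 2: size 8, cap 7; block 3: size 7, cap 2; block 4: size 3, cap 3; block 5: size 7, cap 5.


Rank of a partition matroid = sum of min(|Si|, ci) for each block.
= min(8,1) + min(8,7) + min(7,2) + min(3,3) + min(7,5)
= 1 + 7 + 2 + 3 + 5
= 18.

18


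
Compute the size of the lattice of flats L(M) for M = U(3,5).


Flats of U(3,5): every subset of size < 3 is a flat, plus E itself.
Count = (5 choose 0) + (5 choose 1) + (5 choose 2) + 1
     = 1 + 5 + 10 + 1
     = 17.

17


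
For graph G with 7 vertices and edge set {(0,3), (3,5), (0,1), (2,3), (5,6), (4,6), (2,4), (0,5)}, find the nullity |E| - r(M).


Cycle rank (nullity) = |E| - r(M) = |E| - (|V| - c).
|E| = 8, |V| = 7, c = 1.
Nullity = 8 - (7 - 1) = 8 - 6 = 2.

2


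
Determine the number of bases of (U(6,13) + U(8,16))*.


(M1+M2)* = M1* + M2*.
M1* = U(7,13), bases: C(13,7) = 1716.
M2* = U(8,16), bases: C(16,8) = 12870.
|B(M*)| = 1716 * 12870 = 22084920.

22084920


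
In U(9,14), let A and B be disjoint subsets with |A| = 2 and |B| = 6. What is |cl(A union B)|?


|A union B| = 2 + 6 = 8 (disjoint).
In U(9,14), cl(S) = S if |S| < 9, else cl(S) = E.
Since 8 < 9, cl(A union B) = A union B.
|cl(A union B)| = 8.

8


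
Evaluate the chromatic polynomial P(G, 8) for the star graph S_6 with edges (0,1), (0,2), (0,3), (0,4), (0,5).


P(tree, k) = k * (k-1)^(5) for any tree on 6 vertices.
P(8) = 8 * 7^5 = 8 * 16807 = 134456.

134456


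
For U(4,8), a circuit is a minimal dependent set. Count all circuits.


In U(4,8), circuits are the (5)-element subsets.
Any set of 5 elements is dependent, and removing any one element gives
an independent set of size 4, so it is a minimal dependent set.
Number of circuits = (8 choose 5) = 56.

56


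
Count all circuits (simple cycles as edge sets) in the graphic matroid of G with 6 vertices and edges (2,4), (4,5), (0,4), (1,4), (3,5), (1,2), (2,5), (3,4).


A circuit in a graphic matroid = edge set of a simple cycle.
G has 6 vertices and 8 edges.
Enumerating all minimal edge subsets forming cycles...
Total circuits found: 6.

6


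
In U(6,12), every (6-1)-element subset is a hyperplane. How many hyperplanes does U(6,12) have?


Hyperplanes of U(6,12) are flats of rank 5.
In a uniform matroid, these are exactly the (5)-element subsets.
Count = C(12,5) = 792.

792


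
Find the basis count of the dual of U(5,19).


The dual of U(r,n) is U(n-r, n) = U(14,19).
Bases of U(14,19) are all (14)-element subsets.
|B(M*)| = C(19,14) = 11628.

11628


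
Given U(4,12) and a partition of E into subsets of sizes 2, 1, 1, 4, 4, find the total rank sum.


r(Ai) = min(|Ai|, 4) for each part.
Sum = min(2,4) + min(1,4) + min(1,4) + min(4,4) + min(4,4)
    = 2 + 1 + 1 + 4 + 4
    = 12.

12


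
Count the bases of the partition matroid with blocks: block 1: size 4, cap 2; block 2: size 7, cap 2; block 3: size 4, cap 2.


A basis picks exactly ci elements from block i.
Number of bases = product of C(|Si|, ci).
= C(4,2) * C(7,2) * C(4,2)
= 6 * 21 * 6
= 756.

756


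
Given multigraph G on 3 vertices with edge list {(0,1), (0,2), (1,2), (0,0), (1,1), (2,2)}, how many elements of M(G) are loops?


In a graphic matroid, a loop is a self-loop edge (u,u) with rank 0.
Examining all 6 edges for self-loops...
Self-loops found: (0,0), (1,1), (2,2)
Number of loops = 3.

3


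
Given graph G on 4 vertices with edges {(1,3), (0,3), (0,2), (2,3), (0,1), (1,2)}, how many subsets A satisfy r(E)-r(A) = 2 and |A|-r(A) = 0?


R(x,y) = sum over A in 2^E of x^(r(E)-r(A)) * y^(|A|-r(A)).
G has 4 vertices, 6 edges. r(E) = 3.
Enumerate all 2^6 = 64 subsets.
Count subsets with r(E)-r(A)=2 and |A|-r(A)=0: 6.

6


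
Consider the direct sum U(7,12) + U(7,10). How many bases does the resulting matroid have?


Bases of a direct sum M1 + M2: |B| = |B(M1)| * |B(M2)|.
|B(U(7,12))| = C(12,7) = 792.
|B(U(7,10))| = C(10,7) = 120.
Total bases = 792 * 120 = 95040.

95040
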